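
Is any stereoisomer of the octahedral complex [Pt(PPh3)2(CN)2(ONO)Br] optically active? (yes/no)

yes

There are 6 geometric isomers: PPh3 trans, CN cis; PPh3 cis, CN cis (3 arrangements, 2 chiral); PPh3 trans, CN trans; PPh3 cis, CN trans.
Of these, 2 lack any improper symmetry element and so occur as enantiomeric pairs, giving 6 + 2 = 8 stereoisomers in total.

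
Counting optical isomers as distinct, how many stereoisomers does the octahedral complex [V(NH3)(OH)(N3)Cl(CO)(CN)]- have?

The six octahedral sites form three mutually perpendicular trans pairs.
Exhaustive case analysis gives 15 geometric isomers.
Of these, 15 lack any improper symmetry element and so occur as enantiomeric pairs, giving 15 + 15 = 30 stereoisomers in total.

30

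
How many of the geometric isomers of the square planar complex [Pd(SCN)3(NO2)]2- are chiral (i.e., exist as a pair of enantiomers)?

In a square planar complex each vertex has one trans partner and two cis neighbours.
Only one geometric arrangement is possible.

0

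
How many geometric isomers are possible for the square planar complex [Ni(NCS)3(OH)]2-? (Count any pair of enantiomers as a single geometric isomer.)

Only one geometric arrangement is possible.

1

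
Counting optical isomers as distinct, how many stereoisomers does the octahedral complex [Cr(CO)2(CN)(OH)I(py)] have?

15

The six octahedral sites form three mutually perpendicular trans pairs.
Placing the ligands in turn and identifying arrangements related by rotation or reflection leaves 9 distinct geometric isomers.
Of these, 6 lack any improper symmetry element and so occur as enantiomeric pairs, giving 9 + 6 = 15 stereoisomers in total.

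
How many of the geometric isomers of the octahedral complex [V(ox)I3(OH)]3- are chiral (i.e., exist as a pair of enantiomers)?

An octahedron has six vertices in three trans pairs; every non-trans pair is cis.
Each ox is bidentate and must span two cis positions.
Systematic placement gives 2 geometric isomers: I mer; I fac.
Each arrangement has an internal mirror plane or centre of symmetry, so none is chiral.

0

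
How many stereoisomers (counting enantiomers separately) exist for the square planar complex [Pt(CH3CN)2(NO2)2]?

In a square planar complex each vertex has one trans partner and two cis neighbours.
The distinct arrangements are (2 in all): CH3CN cis; CH3CN trans.
Each arrangement has an internal mirror plane or centre of symmetry, so none is chiral.

2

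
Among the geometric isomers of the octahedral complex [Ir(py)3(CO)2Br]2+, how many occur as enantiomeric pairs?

The six octahedral sites form three mutually perpendicular trans pairs.
There are 3 geometric isomers: py mer, CO cis; py mer, CO trans; py fac, CO cis.
Each arrangement has an internal mirror plane or centre of symmetry, so none is chiral.

0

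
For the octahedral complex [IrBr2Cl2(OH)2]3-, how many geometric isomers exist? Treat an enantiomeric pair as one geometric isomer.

5

An octahedron has six vertices in three trans pairs; every non-trans pair is cis.
Working through the distinct placements yields 5 geometric isomers: Br trans, Cl trans, OH trans; Br trans, Cl cis, OH cis; Br cis, Cl cis, OH trans; Br cis, Cl cis, OH cis (chiral); Br cis, Cl trans, OH cis.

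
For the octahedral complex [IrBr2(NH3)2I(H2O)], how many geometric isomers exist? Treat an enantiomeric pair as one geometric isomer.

An octahedron has six vertices in three trans pairs; every non-trans pair is cis.
Systematic placement gives 6 geometric isomers: Br trans, NH3 trans; Br trans, NH3 cis; Br cis, NH3 trans; Br cis, NH3 cis (3 arrangements, 2 chiral).

6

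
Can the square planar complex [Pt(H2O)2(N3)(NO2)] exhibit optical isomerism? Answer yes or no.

In a square planar complex each vertex has one trans partner and two cis neighbours.
There are 2 geometric isomers: H2O cis; H2O trans.
Each arrangement has an internal mirror plane or centre of symmetry, so none is chiral.

no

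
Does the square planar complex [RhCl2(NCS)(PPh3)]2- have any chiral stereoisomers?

In a square planar complex each vertex has one trans partner and two cis neighbours.
There are 2 geometric isomers: Cl cis; Cl trans.
Each arrangement has an internal mirror plane or centre of symmetry, so none is chiral.

no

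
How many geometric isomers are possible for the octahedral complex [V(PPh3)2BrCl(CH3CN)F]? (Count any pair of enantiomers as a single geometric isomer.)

9

In an octahedral complex each vertex has one trans partner and four cis neighbours.
Placing the ligands in turn and identifying arrangements related by rotation or reflection leaves 9 distinct geometric isomers.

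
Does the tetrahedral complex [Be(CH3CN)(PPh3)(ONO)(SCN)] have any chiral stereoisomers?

In a tetrahedral complex all four positions are equivalent and every pair of ligands is adjacent — there is no cis/trans distinction.
Only one geometric arrangement is possible; it has no improper symmetry element, so it exists as a pair of enantiomers (2 stereoisomers).

yes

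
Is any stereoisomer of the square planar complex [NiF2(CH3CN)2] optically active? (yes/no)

Working through the distinct placements yields 2 geometric isomers: F cis; F trans.
Each arrangement has an internal mirror plane or centre of symmetry, so none is chiral.

no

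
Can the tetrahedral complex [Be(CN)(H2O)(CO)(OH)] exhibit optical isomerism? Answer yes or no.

yes

In a tetrahedral complex all four positions are equivalent and every pair of ligands is adjacent — there is no cis/trans distinction.
Only one geometric arrangement is possible; it has no improper symmetry element, so it exists as a pair of enantiomers (2 stereoisomers).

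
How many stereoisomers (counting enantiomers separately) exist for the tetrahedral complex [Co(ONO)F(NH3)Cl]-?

2

All four vertices of a tetrahedron are equivalent and mutually adjacent, so cis/trans isomerism cannot arise.
Only one geometric arrangement is possible; it has no improper symmetry element, so it exists as a pair of enantiomers (2 stereoisomers).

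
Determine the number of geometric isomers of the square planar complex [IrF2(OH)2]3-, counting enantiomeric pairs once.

In a square planar complex each vertex has one trans partner and two cis neighbours.
Working through the distinct placements yields 2 geometric isomers: F cis; F trans.

2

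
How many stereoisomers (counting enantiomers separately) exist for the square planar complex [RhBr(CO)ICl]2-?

3

In a square planar complex each vertex has one trans partner and two cis neighbours.
Systematic placement gives 3 geometric isomers: (Br/Cl trans, CO/I trans); (Br/I trans, CO/Cl trans); (Br/CO trans, Cl/I trans).
Each arrangement has an internal mirror plane or centre of symmetry, so none is chiral.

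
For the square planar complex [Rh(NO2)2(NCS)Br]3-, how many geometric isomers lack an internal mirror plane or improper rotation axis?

A square has two trans pairs of vertices; adjacent vertices are cis.
The distinct arrangements are (2 in all): NO2 cis; NO2 trans.
Each arrangement has an internal mirror plane or centre of symmetry, so none is chiral.

0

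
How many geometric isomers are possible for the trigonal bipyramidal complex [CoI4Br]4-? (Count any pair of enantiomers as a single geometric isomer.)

In a trigonal bipyramid the two axial positions differ from the three equatorial ones.
Working through the distinct placements yields 2 geometric isomers: Br axial; Br equatorial.

2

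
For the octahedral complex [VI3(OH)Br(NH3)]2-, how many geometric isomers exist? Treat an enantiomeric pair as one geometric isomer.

An octahedron has six vertices in three trans pairs; every non-trans pair is cis.
Working through the distinct placements yields 4 geometric isomers: I mer (3 arrangements); I fac (chiral).

4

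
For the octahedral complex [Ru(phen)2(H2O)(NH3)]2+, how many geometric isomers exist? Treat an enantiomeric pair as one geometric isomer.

2

Each phen is bidentate and must span two cis positions.
Systematic placement gives 2 geometric isomers: H2O and NH3 mutually trans; H2O and NH3 mutually cis (chiral).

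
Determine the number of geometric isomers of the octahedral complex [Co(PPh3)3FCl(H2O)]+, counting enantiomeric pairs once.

4

The six octahedral sites form three mutually perpendicular trans pairs.
There are 4 geometric isomers: PPh3 mer (3 arrangements); PPh3 fac (chiral).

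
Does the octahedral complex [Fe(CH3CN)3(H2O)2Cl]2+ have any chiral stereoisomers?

no

The six octahedral sites form three mutually perpendicular trans pairs.
There are 3 geometric isomers: CH3CN mer, H2O trans; CH3CN mer, H2O cis; CH3CN fac, H2O cis.
Each arrangement has an internal mirror plane or centre of symmetry, so none is chiral.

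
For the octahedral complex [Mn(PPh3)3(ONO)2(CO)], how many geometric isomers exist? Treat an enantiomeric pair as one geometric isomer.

The six octahedral sites form three mutually perpendicular trans pairs.
There are 3 geometric isomers: PPh3 mer, ONO cis; PPh3 mer, ONO trans; PPh3 fac, ONO cis.

3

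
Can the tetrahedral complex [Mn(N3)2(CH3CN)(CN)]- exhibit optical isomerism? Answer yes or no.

no

All four vertices of a tetrahedron are equivalent and mutually adjacent, so cis/trans isomerism cannot arise.
Only one geometric arrangement is possible.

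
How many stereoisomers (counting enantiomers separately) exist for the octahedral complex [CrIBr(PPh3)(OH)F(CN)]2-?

30

Systematic enumeration (placing each ligand type in turn and discarding arrangements equivalent by rotation or reflection) gives 15 geometric isomers.
Of these, 15 lack any improper symmetry element and so occur as enantiomeric pairs, giving 15 + 15 = 30 stereoisomers in total.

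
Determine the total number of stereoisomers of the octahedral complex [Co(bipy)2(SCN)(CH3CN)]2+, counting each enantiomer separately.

3

An octahedron has six vertices in three trans pairs; every non-trans pair is cis.
Each bipy is bidentate and must span two cis positions.
There are 2 geometric isomers: SCN and CH3CN mutually trans; SCN and CH3CN mutually cis (chiral).
One of these lacks any improper symmetry element and so occurs as an enantiomeric pair, giving 2 + 1 = 3 stereoisomers in total.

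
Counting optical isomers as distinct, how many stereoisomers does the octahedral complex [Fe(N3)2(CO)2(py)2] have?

6

Systematic placement gives 5 geometric isomers: N3 trans, CO trans, py trans; N3 cis, CO trans, py cis; N3 cis, CO cis, py trans; N3 cis, CO cis, py cis (chiral); N3 trans, CO cis, py cis.
One of these lacks any improper symmetry element and so occurs as an enantiomeric pair, giving 5 + 1 = 6 stereoisomers in total.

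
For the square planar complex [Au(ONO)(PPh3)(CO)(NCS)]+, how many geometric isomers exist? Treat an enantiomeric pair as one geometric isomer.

3

In a square planar complex each vertex has one trans partner and two cis neighbours.
The distinct arrangements are (3 in all): (CO/ONO trans, NCS/PPh3 trans); (CO/PPh3 trans, NCS/ONO trans); (CO/NCS trans, ONO/PPh3 trans).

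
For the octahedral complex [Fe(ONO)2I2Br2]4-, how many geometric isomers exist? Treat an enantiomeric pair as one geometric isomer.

5

The distinct arrangements are (5 in all): ONO trans, I trans, Br trans; ONO cis, I cis, Br trans; ONO trans, I cis, Br cis; ONO cis, I cis, Br cis (chiral); ONO cis, I trans, Br cis.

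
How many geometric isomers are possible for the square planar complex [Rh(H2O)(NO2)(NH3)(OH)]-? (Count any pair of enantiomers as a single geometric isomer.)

3

In a square planar complex each vertex has one trans partner and two cis neighbours.
Systematic placement gives 3 geometric isomers: (H2O/NO2 trans, NH3/OH trans); (H2O/OH trans, NH3/NO2 trans); (H2O/NH3 trans, NO2/OH trans).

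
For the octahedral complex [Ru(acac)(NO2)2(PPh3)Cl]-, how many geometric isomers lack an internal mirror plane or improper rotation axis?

An octahedron has six vertices in three trans pairs; every non-trans pair is cis.
Each acac is bidentate and must span two cis positions.
Working through the distinct placements yields 4 geometric isomers: NO2 cis (3 arrangements, 2 chiral); NO2 trans.
Of these, 2 lack any improper symmetry element and so occur as enantiomeric pairs, giving 4 + 2 = 6 stereoisomers in total.

2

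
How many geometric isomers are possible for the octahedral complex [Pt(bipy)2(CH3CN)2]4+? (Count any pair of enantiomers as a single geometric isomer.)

2

Each bipy is bidentate and must span two cis positions.
Systematic placement gives 2 geometric isomers: CH3CN trans; CH3CN cis (chiral).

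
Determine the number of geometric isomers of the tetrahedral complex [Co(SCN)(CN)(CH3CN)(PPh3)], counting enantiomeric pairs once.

1

All four vertices of a tetrahedron are equivalent and mutually adjacent, so cis/trans isomerism cannot arise.
Only one geometric arrangement is possible; it has no improper symmetry element, so it exists as a pair of enantiomers (2 stereoisomers).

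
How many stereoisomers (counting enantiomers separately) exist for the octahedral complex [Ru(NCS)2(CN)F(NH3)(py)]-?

An octahedron has six vertices in three trans pairs; every non-trans pair is cis.
Exhaustive case analysis gives 9 geometric isomers.
Of these, 6 lack any improper symmetry element and so occur as enantiomeric pairs, giving 9 + 6 = 15 stereoisomers in total.

15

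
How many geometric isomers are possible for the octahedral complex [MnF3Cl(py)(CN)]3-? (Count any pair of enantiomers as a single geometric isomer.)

4

The distinct arrangements are (4 in all): F mer (3 arrangements); F fac (chiral).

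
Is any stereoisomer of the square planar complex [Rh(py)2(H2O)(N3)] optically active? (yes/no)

no

A square has two trans pairs of vertices; adjacent vertices are cis.
Working through the distinct placements yields 2 geometric isomers: py cis; py trans.
Each arrangement has an internal mirror plane or centre of symmetry, so none is chiral.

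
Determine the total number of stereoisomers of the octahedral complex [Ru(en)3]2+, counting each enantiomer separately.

In an octahedral complex each vertex has one trans partner and four cis neighbours.
Each en is bidentate and must span two cis positions.
Only one geometric arrangement is possible; it has no improper symmetry element, so it exists as a pair of enantiomers (2 stereoisomers).

2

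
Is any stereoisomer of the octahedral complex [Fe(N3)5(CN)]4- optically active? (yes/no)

no

In an octahedral complex each vertex has one trans partner and four cis neighbours.
Only one geometric arrangement is possible.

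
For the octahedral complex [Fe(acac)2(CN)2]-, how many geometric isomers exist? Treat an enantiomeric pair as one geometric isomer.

An octahedron has six vertices in three trans pairs; every non-trans pair is cis.
Each acac is bidentate and must span two cis positions.
There are 2 geometric isomers: CN trans; CN cis (chiral).

2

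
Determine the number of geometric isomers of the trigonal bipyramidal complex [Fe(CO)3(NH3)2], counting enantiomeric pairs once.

3

In a trigonal bipyramid the two axial positions differ from the three equatorial ones.
There are 3 geometric isomers: NH3 both equatorial; NH3 one axial, one equatorial; NH3 both axial.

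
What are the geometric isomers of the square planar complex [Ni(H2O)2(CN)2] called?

cis and trans

In a square planar complex each vertex has one trans partner and two cis neighbours.
Systematic placement gives 2 geometric isomers: H2O cis; H2O trans.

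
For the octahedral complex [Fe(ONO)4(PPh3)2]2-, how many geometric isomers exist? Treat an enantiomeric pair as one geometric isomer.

2

An octahedron has six vertices in three trans pairs; every non-trans pair is cis.
There are 2 geometric isomers: PPh3 trans; PPh3 cis.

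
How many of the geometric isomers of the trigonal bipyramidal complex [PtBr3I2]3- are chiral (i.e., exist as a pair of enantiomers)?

A trigonal bipyramid has two axial and three equatorial sites, which are chemically inequivalent.
The distinct arrangements are (3 in all): I both equatorial; I one axial, one equatorial; I both axial.
Each arrangement has an internal mirror plane or centre of symmetry, so none is chiral.

0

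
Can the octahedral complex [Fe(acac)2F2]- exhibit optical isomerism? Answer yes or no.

yes

The six octahedral sites form three mutually perpendicular trans pairs.
Each acac is bidentate and must span two cis positions.
Working through the distinct placements yields 2 geometric isomers: F trans; F cis (chiral).
One of these lacks any improper symmetry element and so occurs as an enantiomeric pair, giving 2 + 1 = 3 stereoisomers in total.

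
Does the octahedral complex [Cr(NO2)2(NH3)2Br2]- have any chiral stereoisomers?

In an octahedral complex each vertex has one trans partner and four cis neighbours.
There are 5 geometric isomers: NO2 trans, NH3 trans, Br trans; NO2 cis, NH3 cis, Br trans; NO2 trans, NH3 cis, Br cis; NO2 cis, NH3 cis, Br cis (chiral); NO2 cis, NH3 trans, Br cis.
One of these lacks any improper symmetry element and so occurs as an enantiomeric pair, giving 5 + 1 = 6 stereoisomers in total.

yes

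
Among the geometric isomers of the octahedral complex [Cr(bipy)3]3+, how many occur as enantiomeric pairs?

1

The six octahedral sites form three mutually perpendicular trans pairs.
Each bipy is bidentate and must span two cis positions.
Only one geometric arrangement is possible; it has no improper symmetry element, so it exists as a pair of enantiomers (2 stereoisomers).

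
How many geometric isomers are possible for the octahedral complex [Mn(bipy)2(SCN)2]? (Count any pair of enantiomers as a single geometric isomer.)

2

Each bipy is bidentate and must span two cis positions.
The distinct arrangements are (2 in all): SCN trans; SCN cis (chiral).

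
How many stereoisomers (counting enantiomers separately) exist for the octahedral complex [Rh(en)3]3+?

2

Each en is bidentate and must span two cis positions.
Only one geometric arrangement is possible; it has no improper symmetry element, so it exists as a pair of enantiomers (2 stereoisomers).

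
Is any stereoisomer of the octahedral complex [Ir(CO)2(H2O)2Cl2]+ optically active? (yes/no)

An octahedron has six vertices in three trans pairs; every non-trans pair is cis.
Working through the distinct placements yields 5 geometric isomers: CO trans, H2O trans, Cl trans; CO trans, H2O cis, Cl cis; CO cis, H2O trans, Cl cis; CO cis, H2O cis, Cl cis (chiral); CO cis, H2O cis, Cl trans.
One of these lacks any improper symmetry element and so occurs as an enantiomeric pair, giving 5 + 1 = 6 stereoisomers in total.

yes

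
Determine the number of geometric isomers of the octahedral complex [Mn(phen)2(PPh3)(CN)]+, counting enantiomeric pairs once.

2

An octahedron has six vertices in three trans pairs; every non-trans pair is cis.
Each phen is bidentate and must span two cis positions.
Working through the distinct placements yields 2 geometric isomers: PPh3 and CN mutually trans; PPh3 and CN mutually cis (chiral).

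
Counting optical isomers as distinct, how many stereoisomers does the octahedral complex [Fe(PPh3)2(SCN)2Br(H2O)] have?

8

In an octahedral complex each vertex has one trans partner and four cis neighbours.
Systematic placement gives 6 geometric isomers: PPh3 trans, SCN trans; PPh3 cis, SCN cis (3 arrangements, 2 chiral); PPh3 cis, SCN trans; PPh3 trans, SCN cis.
Of these, 2 lack any improper symmetry element and so occur as enantiomeric pairs, giving 6 + 2 = 8 stereoisomers in total.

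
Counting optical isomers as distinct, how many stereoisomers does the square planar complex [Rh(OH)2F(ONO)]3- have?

2

Systematic placement gives 2 geometric isomers: OH cis; OH trans.
Each arrangement has an internal mirror plane or centre of symmetry, so none is chiral.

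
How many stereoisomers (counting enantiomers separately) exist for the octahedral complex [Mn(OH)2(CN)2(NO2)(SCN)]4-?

8

An octahedron has six vertices in three trans pairs; every non-trans pair is cis.
The distinct arrangements are (6 in all): OH cis, CN trans; OH trans, CN trans; OH cis, CN cis (3 arrangements, 2 chiral); OH trans, CN cis.
Of these, 2 lack any improper symmetry element and so occur as enantiomeric pairs, giving 6 + 2 = 8 stereoisomers in total.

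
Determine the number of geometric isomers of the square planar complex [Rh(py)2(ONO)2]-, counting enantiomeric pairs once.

2

In a square planar complex each vertex has one trans partner and two cis neighbours.
There are 2 geometric isomers: py cis; py trans.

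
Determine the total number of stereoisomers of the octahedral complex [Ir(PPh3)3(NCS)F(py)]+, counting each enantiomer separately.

In an octahedral complex each vertex has one trans partner and four cis neighbours.
Systematic placement gives 4 geometric isomers: PPh3 mer (3 arrangements); PPh3 fac (chiral).
One of these lacks any improper symmetry element and so occurs as an enantiomeric pair, giving 4 + 1 = 5 stereoisomers in total.

5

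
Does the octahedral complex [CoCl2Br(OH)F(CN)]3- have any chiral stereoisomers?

In an octahedral complex each vertex has one trans partner and four cis neighbours.
Exhaustive case analysis gives 9 geometric isomers.
Of these, 6 lack any improper symmetry element and so occur as enantiomeric pairs, giving 9 + 6 = 15 stereoisomers in total.

yes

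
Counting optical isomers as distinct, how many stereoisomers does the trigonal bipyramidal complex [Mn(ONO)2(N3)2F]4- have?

In a trigonal bipyramid the two axial positions differ from the three equatorial ones.
Systematic enumeration (placing each ligand type in turn and discarding arrangements equivalent by rotation or reflection) gives 5 geometric isomers.
One of these lacks any improper symmetry element and so occurs as an enantiomeric pair, giving 5 + 1 = 6 stereoisomers in total.

6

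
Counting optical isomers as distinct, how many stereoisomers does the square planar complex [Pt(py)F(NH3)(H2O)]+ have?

In a square planar complex each vertex has one trans partner and two cis neighbours.
There are 3 geometric isomers: (F/NH3 trans, H2O/py trans); (F/py trans, H2O/NH3 trans); (F/H2O trans, NH3/py trans).
Each arrangement has an internal mirror plane or centre of symmetry, so none is chiral.

3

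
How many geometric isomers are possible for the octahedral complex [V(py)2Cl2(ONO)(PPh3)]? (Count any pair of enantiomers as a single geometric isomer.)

The six octahedral sites form three mutually perpendicular trans pairs.
The distinct arrangements are (6 in all): py trans, Cl trans; py cis, Cl trans; py trans, Cl cis; py cis, Cl cis (3 arrangements, 2 chiral).

6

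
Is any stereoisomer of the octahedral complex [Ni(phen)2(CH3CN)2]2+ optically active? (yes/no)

yes

An octahedron has six vertices in three trans pairs; every non-trans pair is cis.
Each phen is bidentate and must span two cis positions.
Systematic placement gives 2 geometric isomers: CH3CN trans; CH3CN cis (chiral).
One of these lacks any improper symmetry element and so occurs as an enantiomeric pair, giving 2 + 1 = 3 stereoisomers in total.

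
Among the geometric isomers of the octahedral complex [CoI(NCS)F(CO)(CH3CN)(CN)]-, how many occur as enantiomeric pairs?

In an octahedral complex each vertex has one trans partner and four cis neighbours.
Exhaustive case analysis gives 15 geometric isomers.
Of these, 15 lack any improper symmetry element and so occur as enantiomeric pairs, giving 15 + 15 = 30 stereoisomers in total.

15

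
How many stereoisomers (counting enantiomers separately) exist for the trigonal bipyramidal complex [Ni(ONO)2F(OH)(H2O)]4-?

10

In a trigonal bipyramid the two axial positions differ from the three equatorial ones.
Placing the ligands in turn and identifying arrangements related by rotation or reflection leaves 7 distinct geometric isomers.
Of these, 3 lack any improper symmetry element and so occur as enantiomeric pairs, giving 7 + 3 = 10 stereoisomers in total.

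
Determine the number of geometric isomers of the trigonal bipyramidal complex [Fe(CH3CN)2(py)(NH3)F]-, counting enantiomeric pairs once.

7

A trigonal bipyramid has two axial and three equatorial sites, which are chemically inequivalent.
Placing the ligands in turn and identifying arrangements related by rotation or reflection leaves 7 distinct geometric isomers.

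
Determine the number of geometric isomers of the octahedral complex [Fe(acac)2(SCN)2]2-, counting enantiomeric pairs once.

An octahedron has six vertices in three trans pairs; every non-trans pair is cis.
Each acac is bidentate and must span two cis positions.
Working through the distinct placements yields 2 geometric isomers: SCN trans; SCN cis (chiral).

2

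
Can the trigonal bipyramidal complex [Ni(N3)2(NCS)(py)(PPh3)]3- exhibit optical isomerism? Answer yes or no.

A trigonal bipyramid has two axial and three equatorial sites, which are chemically inequivalent.
Placing the ligands in turn and identifying arrangements related by rotation or reflection leaves 7 distinct geometric isomers.
Of these, 3 lack any improper symmetry element and so occur as enantiomeric pairs, giving 7 + 3 = 10 stereoisomers in total.

yes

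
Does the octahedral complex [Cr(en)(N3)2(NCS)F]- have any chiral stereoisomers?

yes

The six octahedral sites form three mutually perpendicular trans pairs.
Each en is bidentate and must span two cis positions.
Working through the distinct placements yields 4 geometric isomers: N3 cis (3 arrangements, 2 chiral); N3 trans.
Of these, 2 lack any improper symmetry element and so occur as enantiomeric pairs, giving 4 + 2 = 6 stereoisomers in total.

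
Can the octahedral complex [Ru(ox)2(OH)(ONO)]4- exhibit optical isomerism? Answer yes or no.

The six octahedral sites form three mutually perpendicular trans pairs.
Each ox is bidentate and must span two cis positions.
Working through the distinct placements yields 2 geometric isomers: OH and ONO mutually trans; OH and ONO mutually cis (chiral).
One of these lacks any improper symmetry element and so occurs as an enantiomeric pair, giving 2 + 1 = 3 stereoisomers in total.

yes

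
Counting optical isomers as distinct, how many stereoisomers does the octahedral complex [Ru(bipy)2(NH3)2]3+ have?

An octahedron has six vertices in three trans pairs; every non-trans pair is cis.
Each bipy is bidentate and must span two cis positions.
Working through the distinct placements yields 2 geometric isomers: NH3 trans; NH3 cis (chiral).
One of these lacks any improper symmetry element and so occurs as an enantiomeric pair, giving 2 + 1 = 3 stereoisomers in total.

3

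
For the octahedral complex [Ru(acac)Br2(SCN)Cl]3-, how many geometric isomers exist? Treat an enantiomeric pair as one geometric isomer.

4

In an octahedral complex each vertex has one trans partner and four cis neighbours.
Each acac is bidentate and must span two cis positions.
Systematic placement gives 4 geometric isomers: Br trans; Br cis (3 arrangements, 2 chiral).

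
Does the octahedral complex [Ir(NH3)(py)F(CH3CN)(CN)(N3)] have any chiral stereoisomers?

yes

An octahedron has six vertices in three trans pairs; every non-trans pair is cis.
Exhaustive case analysis gives 15 geometric isomers.
Of these, 15 lack any improper symmetry element and so occur as enantiomeric pairs, giving 15 + 15 = 30 stereoisomers in total.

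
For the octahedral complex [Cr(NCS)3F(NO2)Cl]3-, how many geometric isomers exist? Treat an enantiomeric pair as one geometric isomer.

The six octahedral sites form three mutually perpendicular trans pairs.
Systematic placement gives 4 geometric isomers: NCS mer (3 arrangements); NCS fac (chiral).

4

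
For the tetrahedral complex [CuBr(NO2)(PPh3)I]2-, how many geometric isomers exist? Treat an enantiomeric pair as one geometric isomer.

All four vertices of a tetrahedron are equivalent and mutually adjacent, so cis/trans isomerism cannot arise.
Only one geometric arrangement is possible; it has no improper symmetry element, so it exists as a pair of enantiomers (2 stereoisomers).

1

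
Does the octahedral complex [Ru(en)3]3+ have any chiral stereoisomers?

Each en is bidentate and must span two cis positions.
Only one geometric arrangement is possible; it has no improper symmetry element, so it exists as a pair of enantiomers (2 stereoisomers).

yes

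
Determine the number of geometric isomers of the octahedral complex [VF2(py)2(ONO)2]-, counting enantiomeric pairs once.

In an octahedral complex each vertex has one trans partner and four cis neighbours.
Working through the distinct placements yields 5 geometric isomers: F trans, py trans, ONO trans; F trans, py cis, ONO cis; F cis, py trans, ONO cis; F cis, py cis, ONO cis (chiral); F cis, py cis, ONO trans.

5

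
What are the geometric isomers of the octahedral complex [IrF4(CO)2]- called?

cis and trans

The distinct arrangements are (2 in all): CO trans; CO cis.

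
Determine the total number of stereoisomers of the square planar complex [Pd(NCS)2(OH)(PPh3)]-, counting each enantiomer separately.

In a square planar complex each vertex has one trans partner and two cis neighbours.
Systematic placement gives 2 geometric isomers: NCS cis; NCS trans.
Each arrangement has an internal mirror plane or centre of symmetry, so none is chiral.

2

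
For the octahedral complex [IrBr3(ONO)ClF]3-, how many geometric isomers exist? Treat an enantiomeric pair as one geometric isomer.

4

An octahedron has six vertices in three trans pairs; every non-trans pair is cis.
Systematic placement gives 4 geometric isomers: Br mer (3 arrangements); Br fac (chiral).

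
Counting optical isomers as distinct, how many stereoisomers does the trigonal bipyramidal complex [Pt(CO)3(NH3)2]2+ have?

3

In a trigonal bipyramid the two axial positions differ from the three equatorial ones.
The distinct arrangements are (3 in all): NH3 both equatorial; NH3 one axial, one equatorial; NH3 both axial.
Each arrangement has an internal mirror plane or centre of symmetry, so none is chiral.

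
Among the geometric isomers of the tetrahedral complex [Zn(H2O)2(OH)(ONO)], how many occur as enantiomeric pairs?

0

In a tetrahedral complex all four positions are equivalent and every pair of ligands is adjacent — there is no cis/trans distinction.
Only one geometric arrangement is possible.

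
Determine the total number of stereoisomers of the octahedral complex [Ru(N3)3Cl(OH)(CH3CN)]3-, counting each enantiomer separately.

In an octahedral complex each vertex has one trans partner and four cis neighbours.
Systematic placement gives 4 geometric isomers: N3 mer (3 arrangements); N3 fac (chiral).
One of these lacks any improper symmetry element and so occurs as an enantiomeric pair, giving 4 + 1 = 5 stereoisomers in total.

5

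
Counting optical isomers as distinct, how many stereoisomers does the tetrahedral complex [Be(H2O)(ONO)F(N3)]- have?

In a tetrahedral complex all four positions are equivalent and every pair of ligands is adjacent — there is no cis/trans distinction.
Only one geometric arrangement is possible; it has no improper symmetry element, so it exists as a pair of enantiomers (2 stereoisomers).

2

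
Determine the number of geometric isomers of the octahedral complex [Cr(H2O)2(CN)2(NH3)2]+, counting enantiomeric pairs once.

5

An octahedron has six vertices in three trans pairs; every non-trans pair is cis.
Working through the distinct placements yields 5 geometric isomers: H2O trans, CN trans, NH3 trans; H2O cis, CN trans, NH3 cis; H2O cis, CN cis, NH3 trans; H2O cis, CN cis, NH3 cis (chiral); H2O trans, CN cis, NH3 cis.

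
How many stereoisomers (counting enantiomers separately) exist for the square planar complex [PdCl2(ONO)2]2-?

2

In a square planar complex each vertex has one trans partner and two cis neighbours.
Working through the distinct placements yields 2 geometric isomers: Cl cis; Cl trans.
Each arrangement has an internal mirror plane or centre of symmetry, so none is chiral.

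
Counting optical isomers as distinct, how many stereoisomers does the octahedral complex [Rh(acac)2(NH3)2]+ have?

An octahedron has six vertices in three trans pairs; every non-trans pair is cis.
Each acac is bidentate and must span two cis positions.
Systematic placement gives 2 geometric isomers: NH3 trans; NH3 cis (chiral).
One of these lacks any improper symmetry element and so occurs as an enantiomeric pair, giving 2 + 1 = 3 stereoisomers in total.

3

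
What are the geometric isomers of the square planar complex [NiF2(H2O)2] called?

A square has two trans pairs of vertices; adjacent vertices are cis.
Working through the distinct placements yields 2 geometric isomers: F cis; F trans.

cis and trans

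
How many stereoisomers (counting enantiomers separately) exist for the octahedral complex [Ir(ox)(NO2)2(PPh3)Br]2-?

6

An octahedron has six vertices in three trans pairs; every non-trans pair is cis.
Each ox is bidentate and must span two cis positions.
Working through the distinct placements yields 4 geometric isomers: NO2 cis (3 arrangements, 2 chiral); NO2 trans.
Of these, 2 lack any improper symmetry element and so occur as enantiomeric pairs, giving 4 + 2 = 6 stereoisomers in total.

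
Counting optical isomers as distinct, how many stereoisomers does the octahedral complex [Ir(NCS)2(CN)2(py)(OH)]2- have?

There are 6 geometric isomers: NCS trans, CN trans; NCS cis, CN trans; NCS cis, CN cis (3 arrangements, 2 chiral); NCS trans, CN cis.
Of these, 2 lack any improper symmetry element and so occur as enantiomeric pairs, giving 6 + 2 = 8 stereoisomers in total.

8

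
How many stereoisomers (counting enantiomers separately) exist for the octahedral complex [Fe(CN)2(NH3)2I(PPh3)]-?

8

An octahedron has six vertices in three trans pairs; every non-trans pair is cis.
The distinct arrangements are (6 in all): CN trans, NH3 cis; CN trans, NH3 trans; CN cis, NH3 cis (3 arrangements, 2 chiral); CN cis, NH3 trans.
Of these, 2 lack any improper symmetry element and so occur as enantiomeric pairs, giving 6 + 2 = 8 stereoisomers in total.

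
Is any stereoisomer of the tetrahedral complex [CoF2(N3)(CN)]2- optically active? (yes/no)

In a tetrahedral complex all four positions are equivalent and every pair of ligands is adjacent — there is no cis/trans distinction.
Only one geometric arrangement is possible.

no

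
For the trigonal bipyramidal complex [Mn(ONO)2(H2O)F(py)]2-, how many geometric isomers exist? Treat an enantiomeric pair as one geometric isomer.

Placing the ligands in turn and identifying arrangements related by rotation or reflection leaves 7 distinct geometric isomers.

7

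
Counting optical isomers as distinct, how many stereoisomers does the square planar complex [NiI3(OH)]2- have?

In a square planar complex each vertex has one trans partner and two cis neighbours.
Only one geometric arrangement is possible.

1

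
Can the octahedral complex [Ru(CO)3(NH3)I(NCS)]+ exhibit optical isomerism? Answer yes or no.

yes

There are 4 geometric isomers: CO mer (3 arrangements); CO fac (chiral).
One of these lacks any improper symmetry element and so occurs as an enantiomeric pair, giving 4 + 1 = 5 stereoisomers in total.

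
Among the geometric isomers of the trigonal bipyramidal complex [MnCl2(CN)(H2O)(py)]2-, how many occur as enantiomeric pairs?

In a trigonal bipyramid the two axial positions differ from the three equatorial ones.
Systematic enumeration (placing each ligand type in turn and discarding arrangements equivalent by rotation or reflection) gives 7 geometric isomers.
Of these, 3 lack any improper symmetry element and so occur as enantiomeric pairs, giving 7 + 3 = 10 stereoisomers in total.

3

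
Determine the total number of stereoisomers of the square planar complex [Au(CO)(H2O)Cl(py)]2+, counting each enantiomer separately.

3

In a square planar complex each vertex has one trans partner and two cis neighbours.
Working through the distinct placements yields 3 geometric isomers: (CO/H2O trans, Cl/py trans); (CO/py trans, Cl/H2O trans); (CO/Cl trans, H2O/py trans).
Each arrangement has an internal mirror plane or centre of symmetry, so none is chiral.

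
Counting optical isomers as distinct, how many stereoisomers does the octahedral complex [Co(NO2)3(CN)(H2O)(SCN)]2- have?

5

Working through the distinct placements yields 4 geometric isomers: NO2 mer (3 arrangements); NO2 fac (chiral).
One of these lacks any improper symmetry element and so occurs as an enantiomeric pair, giving 4 + 1 = 5 stereoisomers in total.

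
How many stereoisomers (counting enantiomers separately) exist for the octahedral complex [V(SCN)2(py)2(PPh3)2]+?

Working through the distinct placements yields 5 geometric isomers: SCN trans, py trans, PPh3 trans; SCN cis, py cis, PPh3 trans; SCN cis, py trans, PPh3 cis; SCN cis, py cis, PPh3 cis (chiral); SCN trans, py cis, PPh3 cis.
One of these lacks any improper symmetry element and so occurs as an enantiomeric pair, giving 5 + 1 = 6 stereoisomers in total.

6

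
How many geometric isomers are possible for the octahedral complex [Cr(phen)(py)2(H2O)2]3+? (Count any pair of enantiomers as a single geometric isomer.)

3

The six octahedral sites form three mutually perpendicular trans pairs.
Each phen is bidentate and must span two cis positions.
There are 3 geometric isomers: py cis, H2O trans; py trans, H2O cis; py cis, H2O cis (chiral).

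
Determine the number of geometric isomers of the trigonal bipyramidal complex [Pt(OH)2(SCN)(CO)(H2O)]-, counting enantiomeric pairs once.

7

Exhaustive case analysis gives 7 geometric isomers.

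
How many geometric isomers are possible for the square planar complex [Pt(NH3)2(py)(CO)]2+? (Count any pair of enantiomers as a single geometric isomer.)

A square has two trans pairs of vertices; adjacent vertices are cis.
Working through the distinct placements yields 2 geometric isomers: NH3 cis; NH3 trans.

2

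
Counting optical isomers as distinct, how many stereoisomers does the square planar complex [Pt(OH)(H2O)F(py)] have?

The distinct arrangements are (3 in all): (F/OH trans, H2O/py trans); (F/py trans, H2O/OH trans); (F/H2O trans, OH/py trans).
Each arrangement has an internal mirror plane or centre of symmetry, so none is chiral.

3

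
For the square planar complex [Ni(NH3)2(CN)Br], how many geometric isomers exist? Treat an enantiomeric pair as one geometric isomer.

In a square planar complex each vertex has one trans partner and two cis neighbours.
The distinct arrangements are (2 in all): NH3 cis; NH3 trans.

2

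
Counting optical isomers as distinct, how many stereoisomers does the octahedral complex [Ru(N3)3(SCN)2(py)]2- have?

3

The six octahedral sites form three mutually perpendicular trans pairs.
There are 3 geometric isomers: N3 mer, SCN cis; N3 mer, SCN trans; N3 fac, SCN cis.
Each arrangement has an internal mirror plane or centre of symmetry, so none is chiral.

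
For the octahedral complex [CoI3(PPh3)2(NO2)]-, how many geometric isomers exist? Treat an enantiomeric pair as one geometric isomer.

Systematic placement gives 3 geometric isomers: I mer, PPh3 trans; I mer, PPh3 cis; I fac, PPh3 cis.

3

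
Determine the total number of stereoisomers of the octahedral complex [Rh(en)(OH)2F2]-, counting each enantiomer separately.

An octahedron has six vertices in three trans pairs; every non-trans pair is cis.
Each en is bidentate and must span two cis positions.
Working through the distinct placements yields 3 geometric isomers: OH cis, F trans; OH cis, F cis (chiral); OH trans, F cis.
One of these lacks any improper symmetry element and so occurs as an enantiomeric pair, giving 3 + 1 = 4 stereoisomers in total.

4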